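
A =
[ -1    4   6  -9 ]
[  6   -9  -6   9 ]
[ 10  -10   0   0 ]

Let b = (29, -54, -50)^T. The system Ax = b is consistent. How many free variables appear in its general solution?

Row reduce the augmented matrix [A | b].
R2 ← R2 + (6)·R1: [0, 15, 30, -45, 120]
R3 ← R3 + (10)·R1: [0, 30, 60, -90, 240]
R3 ← R3 − (2)·R2: [0, 0, 0, 0, 0]
The echelon form has 2 nonzero rows, and every pivot lies in the first 4 columns, so rank(A) = rank([A|b]) = 2.
The system is consistent.
Free variables = (unknowns) − (rank) = 4 − 2 = 2.

2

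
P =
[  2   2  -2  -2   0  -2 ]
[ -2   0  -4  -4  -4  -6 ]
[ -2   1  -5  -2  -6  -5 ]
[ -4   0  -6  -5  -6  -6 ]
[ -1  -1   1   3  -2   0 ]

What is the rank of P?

4

Row reduce to echelon form.
R2 ← R2 + R1: [0, 2, -6, -6, -4, -8]
R3 ← R3 + R1: [0, 3, -7, -4, -6, -7]
R4 ← R4 + (2)·R1: [0, 4, -10, -9, -6, -10]
R5 ← R5 + (1/2)·R1: [0, 0, 0, 2, -2, -1]
R3 ← R3 − (3/2)·R2: [0, 0, 2, 5, 0, 5]
R4 ← R4 − (2)·R2: [0, 0, 2, 3, 2, 6]
R4 ← R4 − R3: [0, 0, 0, -2, 2, 1]
R5 ← R5 + R4: [0, 0, 0, 0, 0, 0]
Echelon form has 4 nonzero rows, so rank(P) = 4.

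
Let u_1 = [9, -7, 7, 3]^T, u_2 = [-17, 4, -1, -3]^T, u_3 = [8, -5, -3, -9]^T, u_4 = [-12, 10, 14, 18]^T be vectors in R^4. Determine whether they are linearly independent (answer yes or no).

Form the matrix with these vectors as rows and row reduce.
R2 ← R2 + (17/9)·R1: [0, -83/9, 110/9, 8/3]
R3 ← R3 − (8/9)·R1: [0, 11/9, -83/9, -35/3]
R4 ← R4 + (4/3)·R1: [0, 2/3, 70/3, 22]
R3 ← R3 + (11/83)·R2: [0, 0, -631/83, -939/83]
R4 ← R4 + (6/83)·R2: [0, 0, 2010/83, 1842/83]
R4 ← R4 + (2010/631)·R3: [0, 0, 0, -8736/631]
4 nonzero rows, so the 4 vectors span a space of dimension 4.
Since 4 = 4, the vectors are linearly independent.

yes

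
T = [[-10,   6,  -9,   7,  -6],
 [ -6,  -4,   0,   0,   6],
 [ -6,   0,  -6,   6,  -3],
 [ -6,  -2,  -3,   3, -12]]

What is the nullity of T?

Row reduce to echelon form.
R2 ← R2 − (3/5)·R1: [0, -38/5, 27/5, -21/5, 48/5]
R3 ← R3 − (3/5)·R1: [0, -18/5, -3/5, 9/5, 3/5]
R4 ← R4 − (3/5)·R1: [0, -28/5, 12/5, -6/5, -42/5]
R3 ← R3 − (9/19)·R2: [0, 0, -60/19, 72/19, -75/19]
R4 ← R4 − (14/19)·R2: [0, 0, -30/19, 36/19, -294/19]
R4 ← R4 − (1/2)·R3: [0, 0, 0, 0, -27/2]
4 nonzero rows, so rank(T) = 4.
T has 5 columns; by rank–nullity, nullity = 5 − 4 = 1.

1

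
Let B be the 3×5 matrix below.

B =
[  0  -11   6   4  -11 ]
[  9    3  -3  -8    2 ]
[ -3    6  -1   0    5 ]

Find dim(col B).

Row reduce to echelon form.
Swap R1 ↔ R2
R3 ← R3 + (1/3)·R1: [0, 7, -2, -8/3, 17/3]
R3 ← R3 + (7/11)·R2: [0, 0, 20/11, -4/33, -4/3]
Echelon form has 3 nonzero rows, so rank(B) = 3.
The column space has dimension equal to the rank: 3.

3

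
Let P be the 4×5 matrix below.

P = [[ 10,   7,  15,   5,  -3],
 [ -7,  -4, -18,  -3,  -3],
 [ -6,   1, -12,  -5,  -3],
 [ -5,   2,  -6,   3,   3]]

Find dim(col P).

Row reduce to echelon form.
R2 ← R2 + (7/10)·R1: [0, 9/10, -15/2, 1/2, -51/10]
R3 ← R3 + (3/5)·R1: [0, 26/5, -3, -2, -24/5]
R4 ← R4 + (1/2)·R1: [0, 11/2, 3/2, 11/2, 3/2]
R3 ← R3 − (52/9)·R2: [0, 0, 121/3, -44/9, 74/3]
R4 ← R4 − (55/9)·R2: [0, 0, 142/3, 22/9, 98/3]
R4 ← R4 − (142/121)·R3: [0, 0, 0, 90/11, 450/121]
Echelon form has 4 nonzero rows, so rank(P) = 4.
The column space has dimension equal to the rank: 4.

4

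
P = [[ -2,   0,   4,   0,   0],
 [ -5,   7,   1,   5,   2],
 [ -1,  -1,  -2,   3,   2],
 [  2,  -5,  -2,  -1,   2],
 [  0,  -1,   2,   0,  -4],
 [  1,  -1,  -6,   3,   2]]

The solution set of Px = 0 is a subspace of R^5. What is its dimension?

Row reduce to echelon form.
R2 ← R2 − (5/2)·R1: [0, 7, -9, 5, 2]
R3 ← R3 − (1/2)·R1: [0, -1, -4, 3, 2]
R4 ← R4 + R1: [0, -5, 2, -1, 2]
R6 ← R6 + (1/2)·R1: [0, -1, -4, 3, 2]
R3 ← R3 + (1/7)·R2: [0, 0, -37/7, 26/7, 16/7]
R4 ← R4 + (5/7)·R2: [0, 0, -31/7, 18/7, 24/7]
R5 ← R5 + (1/7)·R2: [0, 0, 5/7, 5/7, -26/7]
R6 ← R6 + (1/7)·R2: [0, 0, -37/7, 26/7, 16/7]
R4 ← R4 − (31/37)·R3: [0, 0, 0, -20/37, 56/37]
R5 ← R5 + (5/37)·R3: [0, 0, 0, 45/37, -126/37]
R6 ← R6 − R3: [0, 0, 0, 0, 0]
R5 ← R5 + (9/4)·R4: [0, 0, 0, 0, 0]
4 nonzero rows, so rank(P) = 4.
P has 5 columns; by rank–nullity, nullity = 5 − 4 = 1.

1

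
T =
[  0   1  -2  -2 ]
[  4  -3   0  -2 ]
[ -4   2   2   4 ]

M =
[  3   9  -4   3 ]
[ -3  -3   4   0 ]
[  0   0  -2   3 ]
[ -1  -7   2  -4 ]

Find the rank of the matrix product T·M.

2

First compute TM:
[[ -1,  11,   4,   2],
 [ 23,  59, -32,  20],
 [-22, -70,  28, -22]]
Now row reduce the product.
R2 ← R2 + (23)·R1: [0, 312, 60, 66]
R3 ← R3 − (22)·R1: [0, -312, -60, -66]
R3 ← R3 + R2: [0, 0, 0, 0]
2 nonzero rows, so rank(TM) = 2.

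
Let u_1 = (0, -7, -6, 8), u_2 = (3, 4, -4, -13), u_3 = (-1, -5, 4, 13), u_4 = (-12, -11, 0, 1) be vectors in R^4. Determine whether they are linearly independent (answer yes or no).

Form the matrix with these vectors as rows and row reduce.
Swap R1 ↔ R2
R3 ← R3 + (1/3)·R1: [0, -11/3, 8/3, 26/3]
R4 ← R4 + (4)·R1: [0, 5, -16, -51]
R3 ← R3 − (11/21)·R2: [0, 0, 122/21, 94/21]
R4 ← R4 + (5/7)·R2: [0, 0, -142/7, -317/7]
R4 ← R4 + (213/61)·R3: [0, 0, 0, -1809/61]
4 nonzero rows, so the 4 vectors span a space of dimension 4.
Since 4 = 4, the vectors are linearly independent.

yes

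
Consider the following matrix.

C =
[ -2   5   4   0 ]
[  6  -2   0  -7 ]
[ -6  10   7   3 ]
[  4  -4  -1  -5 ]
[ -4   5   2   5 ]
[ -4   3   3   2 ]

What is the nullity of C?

Row reduce to echelon form.
R2 ← R2 + (3)·R1: [0, 13, 12, -7]
R3 ← R3 − (3)·R1: [0, -5, -5, 3]
R4 ← R4 + (2)·R1: [0, 6, 7, -5]
R5 ← R5 − (2)·R1: [0, -5, -6, 5]
R6 ← R6 − (2)·R1: [0, -7, -5, 2]
R3 ← R3 + (5/13)·R2: [0, 0, -5/13, 4/13]
R4 ← R4 − (6/13)·R2: [0, 0, 19/13, -23/13]
R5 ← R5 + (5/13)·R2: [0, 0, -18/13, 30/13]
R6 ← R6 + (7/13)·R2: [0, 0, 19/13, -23/13]
R4 ← R4 + (19/5)·R3: [0, 0, 0, -3/5]
R5 ← R5 − (18/5)·R3: [0, 0, 0, 6/5]
R6 ← R6 + (19/5)·R3: [0, 0, 0, -3/5]
R5 ← R5 + (2)·R4: [0, 0, 0, 0]
R6 ← R6 − R4: [0, 0, 0, 0]
4 nonzero rows, so rank(C) = 4.
C has 4 columns; by rank–nullity, nullity = 4 − 4 = 0.

0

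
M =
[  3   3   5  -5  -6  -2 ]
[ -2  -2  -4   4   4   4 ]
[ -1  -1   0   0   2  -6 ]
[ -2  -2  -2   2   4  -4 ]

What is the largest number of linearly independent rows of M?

2

Row reduce to echelon form.
R2 ← R2 + (2/3)·R1: [0, 0, -2/3, 2/3, 0, 8/3]
R3 ← R3 + (1/3)·R1: [0, 0, 5/3, -5/3, 0, -20/3]
R4 ← R4 + (2/3)·R1: [0, 0, 4/3, -4/3, 0, -16/3]
R3 ← R3 + (5/2)·R2: [0, 0, 0, 0, 0, 0]
R4 ← R4 + (2)·R2: [0, 0, 0, 0, 0, 0]
Echelon form has 2 nonzero rows, so rank(M) = 2.
The rank gives the maximum number of linearly independent rows: 2.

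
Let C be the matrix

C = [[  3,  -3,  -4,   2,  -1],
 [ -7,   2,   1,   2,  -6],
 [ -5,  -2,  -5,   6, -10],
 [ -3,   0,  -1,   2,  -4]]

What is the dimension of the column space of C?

Row reduce to echelon form.
R2 ← R2 + (7/3)·R1: [0, -5, -25/3, 20/3, -25/3]
R3 ← R3 + (5/3)·R1: [0, -7, -35/3, 28/3, -35/3]
R4 ← R4 + R1: [0, -3, -5, 4, -5]
R3 ← R3 − (7/5)·R2: [0, 0, 0, 0, 0]
R4 ← R4 − (3/5)·R2: [0, 0, 0, 0, 0]
Echelon form has 2 nonzero rows, so rank(C) = 2.
The column space has dimension equal to the rank: 2.

2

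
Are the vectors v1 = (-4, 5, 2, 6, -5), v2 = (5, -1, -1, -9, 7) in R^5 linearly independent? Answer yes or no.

Form the matrix with these vectors as rows and row reduce.
R2 ← R2 + (5/4)·R1: [0, 21/4, 3/2, -3/2, 3/4]
2 nonzero rows, so the 2 vectors span a space of dimension 2.
Since 2 = 2, the vectors are linearly independent.

yes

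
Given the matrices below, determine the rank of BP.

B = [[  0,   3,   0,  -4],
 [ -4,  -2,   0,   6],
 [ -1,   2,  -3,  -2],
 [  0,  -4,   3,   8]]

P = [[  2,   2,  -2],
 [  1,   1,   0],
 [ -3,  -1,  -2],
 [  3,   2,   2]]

3

First compute BP:
[[ -9,  -5,  -8],
 [  8,   2,  20],
 [  3,  -1,   4],
 [ 11,   9,  10]]
Now row reduce the product.
R2 ← R2 + (8/9)·R1: [0, -22/9, 116/9]
R3 ← R3 + (1/3)·R1: [0, -8/3, 4/3]
R4 ← R4 + (11/9)·R1: [0, 26/9, 2/9]
R3 ← R3 − (12/11)·R2: [0, 0, -140/11]
R4 ← R4 + (13/11)·R2: [0, 0, 170/11]
R4 ← R4 + (17/14)·R3: [0, 0, 0]
3 nonzero rows, so rank(BP) = 3.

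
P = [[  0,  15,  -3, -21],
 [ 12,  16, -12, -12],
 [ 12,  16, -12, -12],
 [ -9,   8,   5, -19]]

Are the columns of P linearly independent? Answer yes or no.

Row reduce P to echelon form.
Swap R1 ↔ R2
R3 ← R3 − R1: [0, 0, 0, 0]
R4 ← R4 + (3/4)·R1: [0, 20, -4, -28]
R4 ← R4 − (4/3)·R2: [0, 0, 0, 0]
2 pivots among 4 columns.
Only 2 < 4 pivot columns, so the columns are linearly dependent.

no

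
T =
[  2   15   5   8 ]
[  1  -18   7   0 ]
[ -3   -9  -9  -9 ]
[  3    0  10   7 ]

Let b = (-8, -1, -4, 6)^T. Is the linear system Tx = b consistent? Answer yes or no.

no

Row reduce the augmented matrix [T | b].
R2 ← R2 − (1/2)·R1: [0, -51/2, 9/2, -4, 3]
R3 ← R3 + (3/2)·R1: [0, 27/2, -3/2, 3, -16]
R4 ← R4 − (3/2)·R1: [0, -45/2, 5/2, -5, 18]
R3 ← R3 + (9/17)·R2: [0, 0, 15/17, 15/17, -245/17]
R4 ← R4 − (15/17)·R2: [0, 0, -25/17, -25/17, 261/17]
R4 ← R4 + (5/3)·R3: [0, 0, 0, 0, -26/3]
The echelon form has 4 nonzero rows; the last pivot sits in the augmented column, so rank(T) = 3 but rank([T|b]) = 4.
Since the ranks differ, the system is inconsistent.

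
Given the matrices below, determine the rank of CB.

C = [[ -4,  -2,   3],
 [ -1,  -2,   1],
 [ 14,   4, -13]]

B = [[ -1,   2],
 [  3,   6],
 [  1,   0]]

First compute CB:
[[  1, -20],
 [ -4, -14],
 [-15,  52]]
Now row reduce the product.
R2 ← R2 + (4)·R1: [0, -94]
R3 ← R3 + (15)·R1: [0, -248]
R3 ← R3 − (124/47)·R2: [0, 0]
2 nonzero rows, so rank(CB) = 2.

2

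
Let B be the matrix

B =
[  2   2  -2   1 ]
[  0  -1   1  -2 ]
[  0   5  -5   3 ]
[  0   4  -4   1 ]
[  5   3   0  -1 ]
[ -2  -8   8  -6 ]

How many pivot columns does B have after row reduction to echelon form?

4

Row reduce to echelon form.
R5 ← R5 − (5/2)·R1: [0, -2, 5, -7/2]
R6 ← R6 + R1: [0, -6, 6, -5]
R3 ← R3 + (5)·R2: [0, 0, 0, -7]
R4 ← R4 + (4)·R2: [0, 0, 0, -7]
R5 ← R5 − (2)·R2: [0, 0, 3, 1/2]
R6 ← R6 − (6)·R2: [0, 0, 0, 7]
Swap R3 ↔ R5
R5 ← R5 − R4: [0, 0, 0, 0]
R6 ← R6 + R4: [0, 0, 0, 0]
Echelon form has 4 nonzero rows, so rank(B) = 4.
Each nonzero row contributes one pivot column: 4 pivot columns.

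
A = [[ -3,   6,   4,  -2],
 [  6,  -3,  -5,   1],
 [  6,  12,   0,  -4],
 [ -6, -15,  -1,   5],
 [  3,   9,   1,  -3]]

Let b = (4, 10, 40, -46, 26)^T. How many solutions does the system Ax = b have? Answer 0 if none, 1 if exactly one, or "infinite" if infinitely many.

infinite

Row reduce the augmented matrix [A | b].
R2 ← R2 + (2)·R1: [0, 9, 3, -3, 18]
R3 ← R3 + (2)·R1: [0, 24, 8, -8, 48]
R4 ← R4 − (2)·R1: [0, -27, -9, 9, -54]
R5 ← R5 + R1: [0, 15, 5, -5, 30]
R3 ← R3 − (8/3)·R2: [0, 0, 0, 0, 0]
R4 ← R4 + (3)·R2: [0, 0, 0, 0, 0]
R5 ← R5 − (5/3)·R2: [0, 0, 0, 0, 0]
The echelon form has 2 nonzero rows, and every pivot lies in the first 4 columns, so rank(A) = rank([A|b]) = 2.
The system is consistent.
rank = 2 < 4 unknowns, so there are infinitely many solutions.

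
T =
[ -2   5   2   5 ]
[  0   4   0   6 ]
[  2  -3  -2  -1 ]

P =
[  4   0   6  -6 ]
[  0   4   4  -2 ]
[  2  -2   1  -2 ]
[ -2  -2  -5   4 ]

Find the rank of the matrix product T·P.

First compute TP:
[[-14,   6, -15,  18],
 [-12,   4, -14,  16],
 [  6,  -6,   3,  -6]]
Now row reduce the product.
R2 ← R2 − (6/7)·R1: [0, -8/7, -8/7, 4/7]
R3 ← R3 + (3/7)·R1: [0, -24/7, -24/7, 12/7]
R3 ← R3 − (3)·R2: [0, 0, 0, 0]
2 nonzero rows, so rank(TP) = 2.

2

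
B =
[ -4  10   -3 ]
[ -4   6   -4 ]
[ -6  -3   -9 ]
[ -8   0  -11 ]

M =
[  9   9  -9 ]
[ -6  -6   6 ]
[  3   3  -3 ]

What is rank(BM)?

1

First compute BM:
[[-105, -105, 105],
 [-84, -84,  84],
 [-63, -63,  63],
 [-105, -105, 105]]
Now row reduce the product.
R2 ← R2 − (4/5)·R1: [0, 0, 0]
R3 ← R3 − (3/5)·R1: [0, 0, 0]
R4 ← R4 − R1: [0, 0, 0]
1 nonzero row, so rank(BM) = 1.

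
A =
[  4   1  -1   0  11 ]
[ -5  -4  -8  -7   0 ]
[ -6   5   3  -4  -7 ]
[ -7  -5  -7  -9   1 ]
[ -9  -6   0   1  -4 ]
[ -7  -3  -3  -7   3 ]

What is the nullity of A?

Row reduce to echelon form.
R2 ← R2 + (5/4)·R1: [0, -11/4, -37/4, -7, 55/4]
R3 ← R3 + (3/2)·R1: [0, 13/2, 3/2, -4, 19/2]
R4 ← R4 + (7/4)·R1: [0, -13/4, -35/4, -9, 81/4]
R5 ← R5 + (9/4)·R1: [0, -15/4, -9/4, 1, 83/4]
R6 ← R6 + (7/4)·R1: [0, -5/4, -19/4, -7, 89/4]
R3 ← R3 + (26/11)·R2: [0, 0, -224/11, -226/11, 42]
R4 ← R4 − (13/11)·R2: [0, 0, 24/11, -8/11, 4]
R5 ← R5 − (15/11)·R2: [0, 0, 114/11, 116/11, 2]
R6 ← R6 − (5/11)·R2: [0, 0, -6/11, -42/11, 16]
R4 ← R4 + (3/28)·R3: [0, 0, 0, -41/14, 17/2]
R5 ← R5 + (57/112)·R3: [0, 0, 0, 5/56, 187/8]
R6 ← R6 − (3/112)·R3: [0, 0, 0, -183/56, 119/8]
R5 ← R5 + (5/164)·R4: [0, 0, 0, 0, 969/41]
R6 ← R6 − (183/164)·R4: [0, 0, 0, 0, 221/41]
R6 ← R6 − (13/57)·R5: [0, 0, 0, 0, 0]
5 nonzero rows, so rank(A) = 5.
A has 5 columns; by rank–nullity, nullity = 5 − 5 = 0.

0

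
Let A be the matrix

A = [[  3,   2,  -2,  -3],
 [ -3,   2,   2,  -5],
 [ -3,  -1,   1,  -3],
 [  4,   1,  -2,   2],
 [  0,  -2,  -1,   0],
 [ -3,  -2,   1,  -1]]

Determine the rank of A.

3

Row reduce to echelon form.
R2 ← R2 + R1: [0, 4, 0, -8]
R3 ← R3 + R1: [0, 1, -1, -6]
R4 ← R4 − (4/3)·R1: [0, -5/3, 2/3, 6]
R6 ← R6 + R1: [0, 0, -1, -4]
R3 ← R3 − (1/4)·R2: [0, 0, -1, -4]
R4 ← R4 + (5/12)·R2: [0, 0, 2/3, 8/3]
R5 ← R5 + (1/2)·R2: [0, 0, -1, -4]
R4 ← R4 + (2/3)·R3: [0, 0, 0, 0]
R5 ← R5 − R3: [0, 0, 0, 0]
R6 ← R6 − R3: [0, 0, 0, 0]
Echelon form has 3 nonzero rows, so rank(A) = 3.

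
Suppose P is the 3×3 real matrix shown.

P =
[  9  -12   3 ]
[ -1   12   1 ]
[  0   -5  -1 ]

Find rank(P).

Row reduce to echelon form.
R2 ← R2 + (1/9)·R1: [0, 32/3, 4/3]
R3 ← R3 + (15/32)·R2: [0, 0, -3/8]
Echelon form has 3 nonzero rows, so rank(P) = 3.

3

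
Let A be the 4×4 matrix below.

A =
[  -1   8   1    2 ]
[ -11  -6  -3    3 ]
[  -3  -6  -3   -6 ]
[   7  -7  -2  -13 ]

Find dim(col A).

Row reduce to echelon form.
R2 ← R2 − (11)·R1: [0, -94, -14, -19]
R3 ← R3 − (3)·R1: [0, -30, -6, -12]
R4 ← R4 + (7)·R1: [0, 49, 5, 1]
R3 ← R3 − (15/47)·R2: [0, 0, -72/47, -279/47]
R4 ← R4 + (49/94)·R2: [0, 0, -108/47, -837/94]
R4 ← R4 − (3/2)·R3: [0, 0, 0, 0]
Echelon form has 3 nonzero rows, so rank(A) = 3.
The column space has dimension equal to the rank: 3.

3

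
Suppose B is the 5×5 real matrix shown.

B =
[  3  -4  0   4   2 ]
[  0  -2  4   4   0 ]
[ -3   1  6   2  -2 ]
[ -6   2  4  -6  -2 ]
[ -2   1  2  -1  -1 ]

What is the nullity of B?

2

Row reduce to echelon form.
R3 ← R3 + R1: [0, -3, 6, 6, 0]
R4 ← R4 + (2)·R1: [0, -6, 4, 2, 2]
R5 ← R5 + (2/3)·R1: [0, -5/3, 2, 5/3, 1/3]
R3 ← R3 − (3/2)·R2: [0, 0, 0, 0, 0]
R4 ← R4 − (3)·R2: [0, 0, -8, -10, 2]
R5 ← R5 − (5/6)·R2: [0, 0, -4/3, -5/3, 1/3]
Swap R3 ↔ R4
R5 ← R5 − (1/6)·R3: [0, 0, 0, 0, 0]
3 nonzero rows, so rank(B) = 3.
B has 5 columns; by rank–nullity, nullity = 5 − 3 = 2.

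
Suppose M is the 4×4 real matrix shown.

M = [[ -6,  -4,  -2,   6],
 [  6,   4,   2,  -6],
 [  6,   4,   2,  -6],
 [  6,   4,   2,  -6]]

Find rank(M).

1

Row reduce to echelon form.
R2 ← R2 + R1: [0, 0, 0, 0]
R3 ← R3 + R1: [0, 0, 0, 0]
R4 ← R4 + R1: [0, 0, 0, 0]
Echelon form has 1 nonzero row, so rank(M) = 1.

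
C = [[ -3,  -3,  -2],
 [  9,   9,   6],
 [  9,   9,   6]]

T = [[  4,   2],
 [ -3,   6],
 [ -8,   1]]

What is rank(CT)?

First compute CT:
[[ 13, -26],
 [-39,  78],
 [-39,  78]]
Now row reduce the product.
R2 ← R2 + (3)·R1: [0, 0]
R3 ← R3 + (3)·R1: [0, 0]
1 nonzero row, so rank(CT) = 1.

1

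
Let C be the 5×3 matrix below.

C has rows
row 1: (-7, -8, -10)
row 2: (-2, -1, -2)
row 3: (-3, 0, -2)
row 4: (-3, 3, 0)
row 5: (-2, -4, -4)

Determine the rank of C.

2

Row reduce to echelon form.
R2 ← R2 − (2/7)·R1: [0, 9/7, 6/7]
R3 ← R3 − (3/7)·R1: [0, 24/7, 16/7]
R4 ← R4 − (3/7)·R1: [0, 45/7, 30/7]
R5 ← R5 − (2/7)·R1: [0, -12/7, -8/7]
R3 ← R3 − (8/3)·R2: [0, 0, 0]
R4 ← R4 − (5)·R2: [0, 0, 0]
R5 ← R5 + (4/3)·R2: [0, 0, 0]
Echelon form has 2 nonzero rows, so rank(C) = 2.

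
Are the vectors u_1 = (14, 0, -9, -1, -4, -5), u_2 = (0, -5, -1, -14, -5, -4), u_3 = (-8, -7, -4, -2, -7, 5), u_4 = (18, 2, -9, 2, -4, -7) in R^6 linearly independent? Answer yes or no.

Form the matrix with these vectors as rows and row reduce.
R3 ← R3 + (4/7)·R1: [0, -7, -64/7, -18/7, -65/7, 15/7]
R4 ← R4 − (9/7)·R1: [0, 2, 18/7, 23/7, 8/7, -4/7]
R3 ← R3 − (7/5)·R2: [0, 0, -271/35, 596/35, -16/7, 271/35]
R4 ← R4 + (2/5)·R2: [0, 0, 76/35, -81/35, -6/7, -76/35]
R4 ← R4 + (76/271)·R3: [0, 0, 0, 667/271, -406/271, 0]
4 nonzero rows, so the 4 vectors span a space of dimension 4.
Since 4 = 4, the vectors are linearly independent.

yes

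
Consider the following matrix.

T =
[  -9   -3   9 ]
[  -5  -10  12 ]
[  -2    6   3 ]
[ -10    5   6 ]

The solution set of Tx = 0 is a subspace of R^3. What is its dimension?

0

Row reduce to echelon form.
R2 ← R2 − (5/9)·R1: [0, -25/3, 7]
R3 ← R3 − (2/9)·R1: [0, 20/3, 1]
R4 ← R4 − (10/9)·R1: [0, 25/3, -4]
R3 ← R3 + (4/5)·R2: [0, 0, 33/5]
R4 ← R4 + R2: [0, 0, 3]
R4 ← R4 − (5/11)·R3: [0, 0, 0]
3 nonzero rows, so rank(T) = 3.
T has 3 columns; by rank–nullity, nullity = 3 − 3 = 0.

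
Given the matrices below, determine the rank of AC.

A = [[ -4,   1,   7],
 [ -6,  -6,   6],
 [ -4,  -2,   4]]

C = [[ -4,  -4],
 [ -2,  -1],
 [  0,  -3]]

2

First compute AC:
[[ 14,  -6],
 [ 36,  12],
 [ 20,   6]]
Now row reduce the product.
R2 ← R2 − (18/7)·R1: [0, 192/7]
R3 ← R3 − (10/7)·R1: [0, 102/7]
R3 ← R3 − (17/32)·R2: [0, 0]
2 nonzero rows, so rank(AC) = 2.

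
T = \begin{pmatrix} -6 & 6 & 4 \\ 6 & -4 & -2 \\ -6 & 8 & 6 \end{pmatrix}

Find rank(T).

Row reduce to echelon form.
R2 ← R2 + R1: [0, 2, 2]
R3 ← R3 − R1: [0, 2, 2]
R3 ← R3 − R2: [0, 0, 0]
Echelon form has 2 nonzero rows, so rank(T) = 2.

2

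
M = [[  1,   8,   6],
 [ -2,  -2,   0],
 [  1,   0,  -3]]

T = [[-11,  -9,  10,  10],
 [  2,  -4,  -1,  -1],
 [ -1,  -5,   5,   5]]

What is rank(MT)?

First compute MT:
[[ -1, -71,  32,  32],
 [ 18,  26, -18, -18],
 [ -8,   6,  -5,  -5]]
Now row reduce the product.
R2 ← R2 + (18)·R1: [0, -1252, 558, 558]
R3 ← R3 − (8)·R1: [0, 574, -261, -261]
R3 ← R3 + (287/626)·R2: [0, 0, -1620/313, -1620/313]
3 nonzero rows, so rank(MT) = 3.

3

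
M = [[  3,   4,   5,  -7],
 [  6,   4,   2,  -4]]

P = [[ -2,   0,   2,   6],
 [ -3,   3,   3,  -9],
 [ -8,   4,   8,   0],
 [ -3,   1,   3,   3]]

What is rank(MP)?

2

First compute MP:
[[-37,  25,  37, -39],
 [-28,  16,  28, -12]]
Now row reduce the product.
R2 ← R2 − (28/37)·R1: [0, -108/37, 0, 648/37]
2 nonzero rows, so rank(MP) = 2.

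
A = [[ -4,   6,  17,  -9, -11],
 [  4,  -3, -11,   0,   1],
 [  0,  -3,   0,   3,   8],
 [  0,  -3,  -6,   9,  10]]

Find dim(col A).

3

Row reduce to echelon form.
R2 ← R2 + R1: [0, 3, 6, -9, -10]
R3 ← R3 + R2: [0, 0, 6, -6, -2]
R4 ← R4 + R2: [0, 0, 0, 0, 0]
Echelon form has 3 nonzero rows, so rank(A) = 3.
The column space has dimension equal to the rank: 3.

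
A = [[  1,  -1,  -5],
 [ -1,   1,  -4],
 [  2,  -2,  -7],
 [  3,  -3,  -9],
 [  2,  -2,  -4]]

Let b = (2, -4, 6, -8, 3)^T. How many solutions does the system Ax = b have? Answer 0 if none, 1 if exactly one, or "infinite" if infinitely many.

Row reduce the augmented matrix [A | b].
R2 ← R2 + R1: [0, 0, -9, -2]
R3 ← R3 − (2)·R1: [0, 0, 3, 2]
R4 ← R4 − (3)·R1: [0, 0, 6, -14]
R5 ← R5 − (2)·R1: [0, 0, 6, -1]
R3 ← R3 + (1/3)·R2: [0, 0, 0, 4/3]
R4 ← R4 + (2/3)·R2: [0, 0, 0, -46/3]
R5 ← R5 + (2/3)·R2: [0, 0, 0, -7/3]
R4 ← R4 + (23/2)·R3: [0, 0, 0, 0]
R5 ← R5 + (7/4)·R3: [0, 0, 0, 0]
The echelon form has 3 nonzero rows; the last pivot sits in the augmented column, so rank(A) = 2 but rank([A|b]) = 3.
Since the ranks differ, the system is inconsistent.
It has no solutions.

0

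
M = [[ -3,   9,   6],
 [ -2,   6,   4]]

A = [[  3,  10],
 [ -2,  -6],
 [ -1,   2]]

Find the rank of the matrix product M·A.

1

First compute MA:
[[-33, -72],
 [-22, -48]]
Now row reduce the product.
R2 ← R2 − (2/3)·R1: [0, 0]
1 nonzero row, so rank(MA) = 1.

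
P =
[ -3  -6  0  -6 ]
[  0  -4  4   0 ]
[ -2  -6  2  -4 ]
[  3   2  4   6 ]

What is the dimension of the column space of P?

Row reduce to echelon form.
R3 ← R3 − (2/3)·R1: [0, -2, 2, 0]
R4 ← R4 + R1: [0, -4, 4, 0]
R3 ← R3 − (1/2)·R2: [0, 0, 0, 0]
R4 ← R4 − R2: [0, 0, 0, 0]
Echelon form has 2 nonzero rows, so rank(P) = 2.
The column space has dimension equal to the rank: 2.

2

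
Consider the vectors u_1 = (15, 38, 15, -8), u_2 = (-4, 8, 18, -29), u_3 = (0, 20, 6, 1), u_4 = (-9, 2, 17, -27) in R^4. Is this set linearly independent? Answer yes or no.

Form the matrix with these vectors as rows and row reduce.
R2 ← R2 + (4/15)·R1: [0, 272/15, 22, -467/15]
R4 ← R4 + (3/5)·R1: [0, 124/5, 26, -159/5]
R3 ← R3 − (75/68)·R2: [0, 0, -621/34, 2403/68]
R4 ← R4 − (93/68)·R2: [0, 0, -139/34, 733/68]
R4 ← R4 − (139/621)·R3: [0, 0, 0, 66/23]
4 nonzero rows, so the 4 vectors span a space of dimension 4.
Since 4 = 4, the vectors are linearly independent.

yes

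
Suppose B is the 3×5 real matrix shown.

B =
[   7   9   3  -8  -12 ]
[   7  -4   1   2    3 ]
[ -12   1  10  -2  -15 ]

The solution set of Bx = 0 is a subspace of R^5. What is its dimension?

2

Row reduce to echelon form.
R2 ← R2 − R1: [0, -13, -2, 10, 15]
R3 ← R3 + (12/7)·R1: [0, 115/7, 106/7, -110/7, -249/7]
R3 ← R3 + (115/91)·R2: [0, 0, 164/13, -40/13, -216/13]
3 nonzero rows, so rank(B) = 3.
B has 5 columns; by rank–nullity, nullity = 5 − 3 = 2.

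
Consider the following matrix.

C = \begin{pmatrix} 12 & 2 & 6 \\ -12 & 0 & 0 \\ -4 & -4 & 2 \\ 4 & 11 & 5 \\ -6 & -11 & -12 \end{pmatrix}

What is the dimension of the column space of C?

3

Row reduce to echelon form.
R2 ← R2 + R1: [0, 2, 6]
R3 ← R3 + (1/3)·R1: [0, -10/3, 4]
R4 ← R4 − (1/3)·R1: [0, 31/3, 3]
R5 ← R5 + (1/2)·R1: [0, -10, -9]
R3 ← R3 + (5/3)·R2: [0, 0, 14]
R4 ← R4 − (31/6)·R2: [0, 0, -28]
R5 ← R5 + (5)·R2: [0, 0, 21]
R4 ← R4 + (2)·R3: [0, 0, 0]
R5 ← R5 − (3/2)·R3: [0, 0, 0]
Echelon form has 3 nonzero rows, so rank(C) = 3.
The column space has dimension equal to the rank: 3.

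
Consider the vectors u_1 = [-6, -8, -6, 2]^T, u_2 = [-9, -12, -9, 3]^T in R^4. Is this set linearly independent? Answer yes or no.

Form the matrix with these vectors as rows and row reduce.
R2 ← R2 − (3/2)·R1: [0, 0, 0, 0]
1 nonzero row, so the 2 vectors span a space of dimension 1.
Since 1 < 2, the vectors are linearly dependent.

no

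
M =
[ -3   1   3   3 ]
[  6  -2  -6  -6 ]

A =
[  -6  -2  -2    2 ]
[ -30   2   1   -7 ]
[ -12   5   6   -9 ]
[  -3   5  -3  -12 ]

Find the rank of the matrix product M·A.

First compute MA:
[[-57,  38,  16, -76],
 [114, -76, -32, 152]]
Now row reduce the product.
R2 ← R2 + (2)·R1: [0, 0, 0, 0]
1 nonzero row, so rank(MA) = 1.

1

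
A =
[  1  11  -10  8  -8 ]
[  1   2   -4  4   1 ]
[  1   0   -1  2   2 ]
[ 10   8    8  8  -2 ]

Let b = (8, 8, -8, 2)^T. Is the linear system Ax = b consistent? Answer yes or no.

no

Row reduce the augmented matrix [A | b].
R2 ← R2 − R1: [0, -9, 6, -4, 9, 0]
R3 ← R3 − R1: [0, -11, 9, -6, 10, -16]
R4 ← R4 − (10)·R1: [0, -102, 108, -72, 78, -78]
R3 ← R3 − (11/9)·R2: [0, 0, 5/3, -10/9, -1, -16]
R4 ← R4 − (34/3)·R2: [0, 0, 40, -80/3, -24, -78]
R4 ← R4 − (24)·R3: [0, 0, 0, 0, 0, 306]
The echelon form has 4 nonzero rows; the last pivot sits in the augmented column, so rank(A) = 3 but rank([A|b]) = 4.
Since the ranks differ, the system is inconsistent.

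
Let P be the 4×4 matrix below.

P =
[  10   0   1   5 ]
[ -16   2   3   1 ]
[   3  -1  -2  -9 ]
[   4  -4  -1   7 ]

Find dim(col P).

Row reduce to echelon form.
R2 ← R2 + (8/5)·R1: [0, 2, 23/5, 9]
R3 ← R3 − (3/10)·R1: [0, -1, -23/10, -21/2]
R4 ← R4 − (2/5)·R1: [0, -4, -7/5, 5]
R3 ← R3 + (1/2)·R2: [0, 0, 0, -6]
R4 ← R4 + (2)·R2: [0, 0, 39/5, 23]
Swap R3 ↔ R4
Echelon form has 4 nonzero rows, so rank(P) = 4.
The column space has dimension equal to the rank: 4.

4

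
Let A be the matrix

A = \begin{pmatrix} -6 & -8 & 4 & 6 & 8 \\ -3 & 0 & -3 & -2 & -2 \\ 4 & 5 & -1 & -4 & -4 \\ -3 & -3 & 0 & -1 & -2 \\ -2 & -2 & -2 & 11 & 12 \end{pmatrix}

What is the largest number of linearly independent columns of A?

4

Row reduce to echelon form.
R2 ← R2 − (1/2)·R1: [0, 4, -5, -5, -6]
R3 ← R3 + (2/3)·R1: [0, -1/3, 5/3, 0, 4/3]
R4 ← R4 − (1/2)·R1: [0, 1, -2, -4, -6]
R5 ← R5 − (1/3)·R1: [0, 2/3, -10/3, 9, 28/3]
R3 ← R3 + (1/12)·R2: [0, 0, 5/4, -5/12, 5/6]
R4 ← R4 − (1/4)·R2: [0, 0, -3/4, -11/4, -9/2]
R5 ← R5 − (1/6)·R2: [0, 0, -5/2, 59/6, 31/3]
R4 ← R4 + (3/5)·R3: [0, 0, 0, -3, -4]
R5 ← R5 + (2)·R3: [0, 0, 0, 9, 12]
R5 ← R5 + (3)·R4: [0, 0, 0, 0, 0]
Echelon form has 4 nonzero rows, so rank(A) = 4.
The rank gives the maximum number of linearly independent columns: 4.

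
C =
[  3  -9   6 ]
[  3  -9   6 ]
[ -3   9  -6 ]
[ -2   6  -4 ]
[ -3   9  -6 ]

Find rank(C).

Row reduce to echelon form.
R2 ← R2 − R1: [0, 0, 0]
R3 ← R3 + R1: [0, 0, 0]
R4 ← R4 + (2/3)·R1: [0, 0, 0]
R5 ← R5 + R1: [0, 0, 0]
Echelon form has 1 nonzero row, so rank(C) = 1.

1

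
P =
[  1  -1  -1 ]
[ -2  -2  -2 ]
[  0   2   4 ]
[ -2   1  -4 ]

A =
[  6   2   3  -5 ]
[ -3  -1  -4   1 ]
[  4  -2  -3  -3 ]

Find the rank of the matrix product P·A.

3

First compute PA:
[[  5,   5,  10,  -3],
 [-14,   2,   8,  14],
 [ 10, -10, -20, -10],
 [-31,   3,   2,  23]]
Now row reduce the product.
R2 ← R2 + (14/5)·R1: [0, 16, 36, 28/5]
R3 ← R3 − (2)·R1: [0, -20, -40, -4]
R4 ← R4 + (31/5)·R1: [0, 34, 64, 22/5]
R3 ← R3 + (5/4)·R2: [0, 0, 5, 3]
R4 ← R4 − (17/8)·R2: [0, 0, -25/2, -15/2]
R4 ← R4 + (5/2)·R3: [0, 0, 0, 0]
3 nonzero rows, so rank(PA) = 3.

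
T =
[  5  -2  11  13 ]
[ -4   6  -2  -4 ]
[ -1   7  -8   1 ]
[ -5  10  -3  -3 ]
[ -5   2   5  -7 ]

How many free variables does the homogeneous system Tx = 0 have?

Row reduce to echelon form.
R2 ← R2 + (4/5)·R1: [0, 22/5, 34/5, 32/5]
R3 ← R3 + (1/5)·R1: [0, 33/5, -29/5, 18/5]
R4 ← R4 + R1: [0, 8, 8, 10]
R5 ← R5 + R1: [0, 0, 16, 6]
R3 ← R3 − (3/2)·R2: [0, 0, -16, -6]
R4 ← R4 − (20/11)·R2: [0, 0, -48/11, -18/11]
R4 ← R4 − (3/11)·R3: [0, 0, 0, 0]
R5 ← R5 + R3: [0, 0, 0, 0]
3 nonzero rows, so rank(T) = 3.
T has 4 columns; by rank–nullity, nullity = 4 − 3 = 1.

1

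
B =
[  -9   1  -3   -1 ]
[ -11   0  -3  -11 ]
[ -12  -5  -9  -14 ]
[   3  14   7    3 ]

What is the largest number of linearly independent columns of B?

4

Row reduce to echelon form.
R2 ← R2 − (11/9)·R1: [0, -11/9, 2/3, -88/9]
R3 ← R3 − (4/3)·R1: [0, -19/3, -5, -38/3]
R4 ← R4 + (1/3)·R1: [0, 43/3, 6, 8/3]
R3 ← R3 − (57/11)·R2: [0, 0, -93/11, 38]
R4 ← R4 + (129/11)·R2: [0, 0, 152/11, -112]
R4 ← R4 + (152/93)·R3: [0, 0, 0, -4640/93]
Echelon form has 4 nonzero rows, so rank(B) = 4.
The rank gives the maximum number of linearly independent columns: 4.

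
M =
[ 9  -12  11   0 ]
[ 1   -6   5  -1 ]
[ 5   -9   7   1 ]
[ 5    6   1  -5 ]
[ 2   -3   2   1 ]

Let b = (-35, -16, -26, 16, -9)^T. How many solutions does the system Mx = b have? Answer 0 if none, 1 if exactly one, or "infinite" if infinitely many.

Row reduce the augmented matrix [M | b].
R2 ← R2 − (1/9)·R1: [0, -14/3, 34/9, -1, -109/9]
R3 ← R3 − (5/9)·R1: [0, -7/3, 8/9, 1, -59/9]
R4 ← R4 − (5/9)·R1: [0, 38/3, -46/9, -5, 319/9]
R5 ← R5 − (2/9)·R1: [0, -1/3, -4/9, 1, -11/9]
R3 ← R3 − (1/2)·R2: [0, 0, -1, 3/2, -1/2]
R4 ← R4 + (19/7)·R2: [0, 0, 36/7, -54/7, 18/7]
R5 ← R5 − (1/14)·R2: [0, 0, -5/7, 15/14, -5/14]
R4 ← R4 + (36/7)·R3: [0, 0, 0, 0, 0]
R5 ← R5 − (5/7)·R3: [0, 0, 0, 0, 0]
The echelon form has 3 nonzero rows, and every pivot lies in the first 4 columns, so rank(M) = rank([M|b]) = 3.
The system is consistent.
rank = 3 < 4 unknowns, so there are infinitely many solutions.

infinite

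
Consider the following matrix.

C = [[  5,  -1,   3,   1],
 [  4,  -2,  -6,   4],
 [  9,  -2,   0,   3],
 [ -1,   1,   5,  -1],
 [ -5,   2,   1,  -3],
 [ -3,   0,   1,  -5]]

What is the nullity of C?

Row reduce to echelon form.
R2 ← R2 − (4/5)·R1: [0, -6/5, -42/5, 16/5]
R3 ← R3 − (9/5)·R1: [0, -1/5, -27/5, 6/5]
R4 ← R4 + (1/5)·R1: [0, 4/5, 28/5, -4/5]
R5 ← R5 + R1: [0, 1, 4, -2]
R6 ← R6 + (3/5)·R1: [0, -3/5, 14/5, -22/5]
R3 ← R3 − (1/6)·R2: [0, 0, -4, 2/3]
R4 ← R4 + (2/3)·R2: [0, 0, 0, 4/3]
R5 ← R5 + (5/6)·R2: [0, 0, -3, 2/3]
R6 ← R6 − (1/2)·R2: [0, 0, 7, -6]
R5 ← R5 − (3/4)·R3: [0, 0, 0, 1/6]
R6 ← R6 + (7/4)·R3: [0, 0, 0, -29/6]
R5 ← R5 − (1/8)·R4: [0, 0, 0, 0]
R6 ← R6 + (29/8)·R4: [0, 0, 0, 0]
4 nonzero rows, so rank(C) = 4.
C has 4 columns; by rank–nullity, nullity = 4 − 4 = 0.

0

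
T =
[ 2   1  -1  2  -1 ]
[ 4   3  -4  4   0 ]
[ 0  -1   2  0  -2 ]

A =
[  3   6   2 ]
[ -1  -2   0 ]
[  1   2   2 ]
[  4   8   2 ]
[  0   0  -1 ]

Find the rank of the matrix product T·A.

2

First compute TA:
[[ 12,  24,   7],
 [ 21,  42,   8],
 [  3,   6,   6]]
Now row reduce the product.
R2 ← R2 − (7/4)·R1: [0, 0, -17/4]
R3 ← R3 − (1/4)·R1: [0, 0, 17/4]
R3 ← R3 + R2: [0, 0, 0]
2 nonzero rows, so rank(TA) = 2.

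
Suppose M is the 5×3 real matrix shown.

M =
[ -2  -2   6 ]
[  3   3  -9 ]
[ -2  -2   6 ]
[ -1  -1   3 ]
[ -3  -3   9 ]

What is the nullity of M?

2

Row reduce to echelon form.
R2 ← R2 + (3/2)·R1: [0, 0, 0]
R3 ← R3 − R1: [0, 0, 0]
R4 ← R4 − (1/2)·R1: [0, 0, 0]
R5 ← R5 − (3/2)·R1: [0, 0, 0]
1 nonzero row, so rank(M) = 1.
M has 3 columns; by rank–nullity, nullity = 3 − 1 = 2.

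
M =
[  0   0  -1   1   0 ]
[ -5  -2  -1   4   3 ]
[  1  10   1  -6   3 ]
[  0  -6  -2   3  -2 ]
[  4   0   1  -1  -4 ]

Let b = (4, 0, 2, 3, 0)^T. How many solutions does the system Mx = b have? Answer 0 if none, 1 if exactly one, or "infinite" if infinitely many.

Row reduce the augmented matrix [M | b].
Swap R1 ↔ R2
R3 ← R3 + (1/5)·R1: [0, 48/5, 4/5, -26/5, 18/5, 2]
R5 ← R5 + (4/5)·R1: [0, -8/5, 1/5, 11/5, -8/5, 0]
Swap R2 ↔ R3
R4 ← R4 + (5/8)·R2: [0, 0, -3/2, -1/4, 1/4, 17/4]
R5 ← R5 + (1/6)·R2: [0, 0, 1/3, 4/3, -1, 1/3]
R4 ← R4 − (3/2)·R3: [0, 0, 0, -7/4, 1/4, -7/4]
R5 ← R5 + (1/3)·R3: [0, 0, 0, 5/3, -1, 5/3]
R5 ← R5 + (20/21)·R4: [0, 0, 0, 0, -16/21, 0]
The echelon form has 5 nonzero rows, and every pivot lies in the first 5 columns, so rank(M) = rank([M|b]) = 5.
The system is consistent.
rank = 5 = number of unknowns, so the solution is unique.

1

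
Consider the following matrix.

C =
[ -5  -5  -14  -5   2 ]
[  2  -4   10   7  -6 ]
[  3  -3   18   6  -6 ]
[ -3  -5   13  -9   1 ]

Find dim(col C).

3

Row reduce to echelon form.
R2 ← R2 + (2/5)·R1: [0, -6, 22/5, 5, -26/5]
R3 ← R3 + (3/5)·R1: [0, -6, 48/5, 3, -24/5]
R4 ← R4 − (3/5)·R1: [0, -2, 107/5, -6, -1/5]
R3 ← R3 − R2: [0, 0, 26/5, -2, 2/5]
R4 ← R4 − (1/3)·R2: [0, 0, 299/15, -23/3, 23/15]
R4 ← R4 − (23/6)·R3: [0, 0, 0, 0, 0]
Echelon form has 3 nonzero rows, so rank(C) = 3.
The column space has dimension equal to the rank: 3.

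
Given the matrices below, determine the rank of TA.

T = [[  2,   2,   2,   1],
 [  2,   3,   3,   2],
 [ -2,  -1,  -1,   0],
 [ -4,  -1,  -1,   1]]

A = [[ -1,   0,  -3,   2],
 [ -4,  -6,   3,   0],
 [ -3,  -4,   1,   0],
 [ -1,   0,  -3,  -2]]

2

First compute TA:
[[-17, -20,  -1,   2],
 [-25, -30,   0,   0],
 [  9,  10,   2,  -4],
 [ 10,  10,   5, -10]]
Now row reduce the product.
R2 ← R2 − (25/17)·R1: [0, -10/17, 25/17, -50/17]
R3 ← R3 + (9/17)·R1: [0, -10/17, 25/17, -50/17]
R4 ← R4 + (10/17)·R1: [0, -30/17, 75/17, -150/17]
R3 ← R3 − R2: [0, 0, 0, 0]
R4 ← R4 − (3)·R2: [0, 0, 0, 0]
2 nonzero rows, so rank(TA) = 2.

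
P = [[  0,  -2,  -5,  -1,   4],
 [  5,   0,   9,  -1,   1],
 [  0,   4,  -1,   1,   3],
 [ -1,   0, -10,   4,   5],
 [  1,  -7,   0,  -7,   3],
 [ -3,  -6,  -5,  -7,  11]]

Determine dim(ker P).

Row reduce to echelon form.
Swap R1 ↔ R2
R4 ← R4 + (1/5)·R1: [0, 0, -41/5, 19/5, 26/5]
R5 ← R5 − (1/5)·R1: [0, -7, -9/5, -34/5, 14/5]
R6 ← R6 + (3/5)·R1: [0, -6, 2/5, -38/5, 58/5]
R3 ← R3 + (2)·R2: [0, 0, -11, -1, 11]
R5 ← R5 − (7/2)·R2: [0, 0, 157/10, -33/10, -56/5]
R6 ← R6 − (3)·R2: [0, 0, 77/5, -23/5, -2/5]
R4 ← R4 − (41/55)·R3: [0, 0, 0, 50/11, -3]
R5 ← R5 + (157/110)·R3: [0, 0, 0, -52/11, 9/2]
R6 ← R6 + (7/5)·R3: [0, 0, 0, -6, 15]
R5 ← R5 + (26/25)·R4: [0, 0, 0, 0, 69/50]
R6 ← R6 + (33/25)·R4: [0, 0, 0, 0, 276/25]
R6 ← R6 − (8)·R5: [0, 0, 0, 0, 0]
5 nonzero rows, so rank(P) = 5.
P has 5 columns; by rank–nullity, nullity = 5 − 5 = 0.

0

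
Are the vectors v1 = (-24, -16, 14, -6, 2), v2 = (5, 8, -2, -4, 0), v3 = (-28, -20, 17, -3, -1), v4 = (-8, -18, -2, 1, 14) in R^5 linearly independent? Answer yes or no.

Form the matrix with these vectors as rows and row reduce.
R2 ← R2 + (5/24)·R1: [0, 14/3, 11/12, -21/4, 5/12]
R3 ← R3 − (7/6)·R1: [0, -4/3, 2/3, 4, -10/3]
R4 ← R4 − (1/3)·R1: [0, -38/3, -20/3, 3, 40/3]
R3 ← R3 + (2/7)·R2: [0, 0, 13/14, 5/2, -45/14]
R4 ← R4 + (19/7)·R2: [0, 0, -117/28, -45/4, 405/28]
R4 ← R4 + (9/2)·R3: [0, 0, 0, 0, 0]
3 nonzero rows, so the 4 vectors span a space of dimension 3.
Since 3 < 4, the vectors are linearly dependent.

no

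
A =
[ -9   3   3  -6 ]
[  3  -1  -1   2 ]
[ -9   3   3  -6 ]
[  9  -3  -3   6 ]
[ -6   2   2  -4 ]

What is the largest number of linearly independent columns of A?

Row reduce to echelon form.
R2 ← R2 + (1/3)·R1: [0, 0, 0, 0]
R3 ← R3 − R1: [0, 0, 0, 0]
R4 ← R4 + R1: [0, 0, 0, 0]
R5 ← R5 − (2/3)·R1: [0, 0, 0, 0]
Echelon form has 1 nonzero row, so rank(A) = 1.
The rank gives the maximum number of linearly independent columns: 1.

1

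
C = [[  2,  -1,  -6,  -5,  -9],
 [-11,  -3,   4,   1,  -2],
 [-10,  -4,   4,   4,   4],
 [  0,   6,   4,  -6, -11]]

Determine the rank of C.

3

Row reduce to echelon form.
R2 ← R2 + (11/2)·R1: [0, -17/2, -29, -53/2, -103/2]
R3 ← R3 + (5)·R1: [0, -9, -26, -21, -41]
R3 ← R3 − (18/17)·R2: [0, 0, 80/17, 120/17, 230/17]
R4 ← R4 + (12/17)·R2: [0, 0, -280/17, -420/17, -805/17]
R4 ← R4 + (7/2)·R3: [0, 0, 0, 0, 0]
Echelon form has 3 nonzero rows, so rank(C) = 3.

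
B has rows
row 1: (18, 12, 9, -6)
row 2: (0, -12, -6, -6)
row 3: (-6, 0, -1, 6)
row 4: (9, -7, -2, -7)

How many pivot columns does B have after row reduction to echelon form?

Row reduce to echelon form.
R3 ← R3 + (1/3)·R1: [0, 4, 2, 4]
R4 ← R4 − (1/2)·R1: [0, -13, -13/2, -4]
R3 ← R3 + (1/3)·R2: [0, 0, 0, 2]
R4 ← R4 − (13/12)·R2: [0, 0, 0, 5/2]
R4 ← R4 − (5/4)·R3: [0, 0, 0, 0]
Echelon form has 3 nonzero rows, so rank(B) = 3.
Each nonzero row contributes one pivot column: 3 pivot columns.

3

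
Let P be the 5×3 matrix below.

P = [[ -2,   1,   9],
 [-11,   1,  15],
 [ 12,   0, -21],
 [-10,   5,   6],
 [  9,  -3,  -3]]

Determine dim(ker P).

0

Row reduce to echelon form.
R2 ← R2 − (11/2)·R1: [0, -9/2, -69/2]
R3 ← R3 + (6)·R1: [0, 6, 33]
R4 ← R4 − (5)·R1: [0, 0, -39]
R5 ← R5 + (9/2)·R1: [0, 3/2, 75/2]
R3 ← R3 + (4/3)·R2: [0, 0, -13]
R5 ← R5 + (1/3)·R2: [0, 0, 26]
R4 ← R4 − (3)·R3: [0, 0, 0]
R5 ← R5 + (2)·R3: [0, 0, 0]
3 nonzero rows, so rank(P) = 3.
P has 3 columns; by rank–nullity, nullity = 3 − 3 = 0.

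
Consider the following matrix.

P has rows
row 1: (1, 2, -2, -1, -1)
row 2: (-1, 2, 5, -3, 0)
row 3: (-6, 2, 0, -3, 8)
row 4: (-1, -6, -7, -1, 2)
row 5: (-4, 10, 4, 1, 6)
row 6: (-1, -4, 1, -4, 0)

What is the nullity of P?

1

Row reduce to echelon form.
R2 ← R2 + R1: [0, 4, 3, -4, -1]
R3 ← R3 + (6)·R1: [0, 14, -12, -9, 2]
R4 ← R4 + R1: [0, -4, -9, -2, 1]
R5 ← R5 + (4)·R1: [0, 18, -4, -3, 2]
R6 ← R6 + R1: [0, -2, -1, -5, -1]
R3 ← R3 − (7/2)·R2: [0, 0, -45/2, 5, 11/2]
R4 ← R4 + R2: [0, 0, -6, -6, 0]
R5 ← R5 − (9/2)·R2: [0, 0, -35/2, 15, 13/2]
R6 ← R6 + (1/2)·R2: [0, 0, 1/2, -7, -3/2]
R4 ← R4 − (4/15)·R3: [0, 0, 0, -22/3, -22/15]
R5 ← R5 − (7/9)·R3: [0, 0, 0, 100/9, 20/9]
R6 ← R6 + (1/45)·R3: [0, 0, 0, -62/9, -62/45]
R5 ← R5 + (50/33)·R4: [0, 0, 0, 0, 0]
R6 ← R6 − (31/33)·R4: [0, 0, 0, 0, 0]
4 nonzero rows, so rank(P) = 4.
P has 5 columns; by rank–nullity, nullity = 5 − 4 = 1.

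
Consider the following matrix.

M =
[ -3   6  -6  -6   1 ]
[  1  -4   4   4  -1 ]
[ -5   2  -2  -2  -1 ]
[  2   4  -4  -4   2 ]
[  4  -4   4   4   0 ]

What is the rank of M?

Row reduce to echelon form.
R2 ← R2 + (1/3)·R1: [0, -2, 2, 2, -2/3]
R3 ← R3 − (5/3)·R1: [0, -8, 8, 8, -8/3]
R4 ← R4 + (2/3)·R1: [0, 8, -8, -8, 8/3]
R5 ← R5 + (4/3)·R1: [0, 4, -4, -4, 4/3]
R3 ← R3 − (4)·R2: [0, 0, 0, 0, 0]
R4 ← R4 + (4)·R2: [0, 0, 0, 0, 0]
R5 ← R5 + (2)·R2: [0, 0, 0, 0, 0]
Echelon form has 2 nonzero rows, so rank(M) = 2.

2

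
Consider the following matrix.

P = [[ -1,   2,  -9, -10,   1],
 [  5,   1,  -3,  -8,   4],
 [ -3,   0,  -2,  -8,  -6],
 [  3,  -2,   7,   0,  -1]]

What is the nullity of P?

Row reduce to echelon form.
R2 ← R2 + (5)·R1: [0, 11, -48, -58, 9]
R3 ← R3 − (3)·R1: [0, -6, 25, 22, -9]
R4 ← R4 + (3)·R1: [0, 4, -20, -30, 2]
R3 ← R3 + (6/11)·R2: [0, 0, -13/11, -106/11, -45/11]
R4 ← R4 − (4/11)·R2: [0, 0, -28/11, -98/11, -14/11]
R4 ← R4 − (28/13)·R3: [0, 0, 0, 154/13, 98/13]
4 nonzero rows, so rank(P) = 4.
P has 5 columns; by rank–nullity, nullity = 5 − 4 = 1.

1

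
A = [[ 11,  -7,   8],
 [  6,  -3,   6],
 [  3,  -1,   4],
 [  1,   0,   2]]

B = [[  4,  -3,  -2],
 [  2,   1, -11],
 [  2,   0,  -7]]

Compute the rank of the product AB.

2

First compute AB:
[[ 46, -40,  -1],
 [ 30, -21, -21],
 [ 18, -10, -23],
 [  8,  -3, -16]]
Now row reduce the product.
R2 ← R2 − (15/23)·R1: [0, 117/23, -468/23]
R3 ← R3 − (9/23)·R1: [0, 130/23, -520/23]
R4 ← R4 − (4/23)·R1: [0, 91/23, -364/23]
R3 ← R3 − (10/9)·R2: [0, 0, 0]
R4 ← R4 − (7/9)·R2: [0, 0, 0]
2 nonzero rows, so rank(AB) = 2.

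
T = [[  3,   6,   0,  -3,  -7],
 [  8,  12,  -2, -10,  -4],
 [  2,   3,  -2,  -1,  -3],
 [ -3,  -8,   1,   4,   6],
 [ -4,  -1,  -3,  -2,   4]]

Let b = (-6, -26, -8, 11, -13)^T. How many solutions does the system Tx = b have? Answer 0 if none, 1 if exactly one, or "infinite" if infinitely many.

1

Row reduce the augmented matrix [T | b].
R2 ← R2 − (8/3)·R1: [0, -4, -2, -2, 44/3, -10]
R3 ← R3 − (2/3)·R1: [0, -1, -2, 1, 5/3, -4]
R4 ← R4 + R1: [0, -2, 1, 1, -1, 5]
R5 ← R5 + (4/3)·R1: [0, 7, -3, -6, -16/3, -21]
R3 ← R3 − (1/4)·R2: [0, 0, -3/2, 3/2, -2, -3/2]
R4 ← R4 − (1/2)·R2: [0, 0, 2, 2, -25/3, 10]
R5 ← R5 + (7/4)·R2: [0, 0, -13/2, -19/2, 61/3, -77/2]
R4 ← R4 + (4/3)·R3: [0, 0, 0, 4, -11, 8]
R5 ← R5 − (13/3)·R3: [0, 0, 0, -16, 29, -32]
R5 ← R5 + (4)·R4: [0, 0, 0, 0, -15, 0]
The echelon form has 5 nonzero rows, and every pivot lies in the first 5 columns, so rank(T) = rank([T|b]) = 5.
The system is consistent.
rank = 5 = number of unknowns, so the solution is unique.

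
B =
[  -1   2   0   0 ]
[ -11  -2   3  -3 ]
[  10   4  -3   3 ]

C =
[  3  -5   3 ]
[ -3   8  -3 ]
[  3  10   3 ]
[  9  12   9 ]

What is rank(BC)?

First compute BC:
[[ -9,  21,  -9],
 [-45,  33, -45],
 [ 36, -12,  36]]
Now row reduce the product.
R2 ← R2 − (5)·R1: [0, -72, 0]
R3 ← R3 + (4)·R1: [0, 72, 0]
R3 ← R3 + R2: [0, 0, 0]
2 nonzero rows, so rank(BC) = 2.

2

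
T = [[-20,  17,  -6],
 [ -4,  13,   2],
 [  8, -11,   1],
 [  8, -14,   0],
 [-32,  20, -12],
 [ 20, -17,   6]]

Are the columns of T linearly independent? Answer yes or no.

no

Row reduce T to echelon form.
R2 ← R2 − (1/5)·R1: [0, 48/5, 16/5]
R3 ← R3 + (2/5)·R1: [0, -21/5, -7/5]
R4 ← R4 + (2/5)·R1: [0, -36/5, -12/5]
R5 ← R5 − (8/5)·R1: [0, -36/5, -12/5]
R6 ← R6 + R1: [0, 0, 0]
R3 ← R3 + (7/16)·R2: [0, 0, 0]
R4 ← R4 + (3/4)·R2: [0, 0, 0]
R5 ← R5 + (3/4)·R2: [0, 0, 0]
2 pivots among 3 columns.
Only 2 < 3 pivot columns, so the columns are linearly dependent.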